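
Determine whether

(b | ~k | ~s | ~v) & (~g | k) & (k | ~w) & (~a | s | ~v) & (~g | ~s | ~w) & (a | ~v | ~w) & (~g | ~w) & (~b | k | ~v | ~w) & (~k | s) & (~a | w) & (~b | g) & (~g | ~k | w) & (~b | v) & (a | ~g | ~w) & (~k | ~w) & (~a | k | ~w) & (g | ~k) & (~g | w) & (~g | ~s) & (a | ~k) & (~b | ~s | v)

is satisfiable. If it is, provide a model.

g=F, k=F, v=T, b=F, s=T, a=F, w=F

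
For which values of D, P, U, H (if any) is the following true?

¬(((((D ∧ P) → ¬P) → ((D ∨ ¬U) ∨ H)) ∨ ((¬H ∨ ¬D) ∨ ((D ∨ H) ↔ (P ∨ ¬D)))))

No satisfying assignment exists.

Case D = True: the formula becomes ¬((True ∨ (¬H ∨ P))) = False.
Case D = False: the formula becomes ¬(((¬U ∨ H) ∨ True)) = False.
Both cases fail — unsatisfiable.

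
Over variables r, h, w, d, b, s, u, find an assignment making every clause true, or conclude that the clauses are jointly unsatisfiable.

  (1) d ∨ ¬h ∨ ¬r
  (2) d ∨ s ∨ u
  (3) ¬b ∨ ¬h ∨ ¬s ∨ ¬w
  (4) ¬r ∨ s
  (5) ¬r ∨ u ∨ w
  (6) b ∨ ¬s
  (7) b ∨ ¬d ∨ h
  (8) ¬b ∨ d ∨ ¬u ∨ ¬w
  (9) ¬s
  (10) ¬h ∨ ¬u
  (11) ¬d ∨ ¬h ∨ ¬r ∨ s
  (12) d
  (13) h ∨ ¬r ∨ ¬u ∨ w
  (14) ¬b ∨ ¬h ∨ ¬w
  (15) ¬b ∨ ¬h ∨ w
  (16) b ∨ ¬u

r = False; h = False; w = True; d = True; b = True; s = False; u = True

Unit clause (¬s) forces s = False.
Unit clause (d) forces d = True.
In (¬r ∨ s) only ¬r is left, so r = False.
Set h = False.
  then (b ∨ ¬d ∨ h) forces b = True.
Set w = True.
Set u = True.
All clauses satisfied.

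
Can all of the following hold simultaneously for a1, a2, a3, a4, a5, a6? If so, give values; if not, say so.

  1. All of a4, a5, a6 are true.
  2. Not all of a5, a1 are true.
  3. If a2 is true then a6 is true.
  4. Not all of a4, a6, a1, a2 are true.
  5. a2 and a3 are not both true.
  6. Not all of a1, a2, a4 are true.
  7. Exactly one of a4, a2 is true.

a1=F, a2=F, a3=F, a4=T, a5=T, a6=T

  (1) {a4, a5, a6}: all 3 true ✓
  (2) {a5, a1}: 1/2 true — not all ✓
  (3) a2=F ⇒ a6: vacuous ✓
  (4) {a4, a6, a1, a2}: 2/4 true — not all ✓
  (5) a2=F, a3=F — not both ✓
  (6) {a1, a2, a4}: 1/3 true — not all ✓
  (7) {a4, a2}: 1 true — exactly one ✓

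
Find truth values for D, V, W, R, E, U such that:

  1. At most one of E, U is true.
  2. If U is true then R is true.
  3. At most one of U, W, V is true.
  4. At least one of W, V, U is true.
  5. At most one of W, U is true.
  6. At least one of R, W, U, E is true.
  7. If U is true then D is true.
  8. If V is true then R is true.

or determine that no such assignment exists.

D=F, V=T, W=F, R=T, E=F, U=F

  (1) {E, U}: 0 true — at most one ✓
  (2) U=F ⇒ R: vacuous ✓
  (3) {U, W, V}: 1 true — at most one ✓
  (4) {W, V, U}: 1 true — at least one ✓
  (5) {W, U}: 0 true — at most one ✓
  (6) {R, W, U, E}: 1 true — at least one ✓
  (7) U=F ⇒ D: vacuous ✓
  (8) V=T ⇒ R: T ✓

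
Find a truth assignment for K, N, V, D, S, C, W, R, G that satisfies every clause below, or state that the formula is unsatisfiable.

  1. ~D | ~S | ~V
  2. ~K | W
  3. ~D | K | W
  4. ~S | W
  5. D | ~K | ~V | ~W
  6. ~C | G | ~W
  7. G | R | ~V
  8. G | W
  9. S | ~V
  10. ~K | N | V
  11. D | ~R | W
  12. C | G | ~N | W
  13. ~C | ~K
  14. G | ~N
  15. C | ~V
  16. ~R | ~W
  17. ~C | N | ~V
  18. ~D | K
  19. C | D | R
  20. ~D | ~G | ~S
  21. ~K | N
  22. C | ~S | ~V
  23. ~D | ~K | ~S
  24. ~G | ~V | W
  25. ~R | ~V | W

Set K = False.
  then (~D | K) forces D = False.
Set N = False.
Try V = True:
  (S | ~V) forces S = True.
  (~S | W) forces W = True.
  (C | ~V) forces C = True.
  clause (~C | N | ~V) is falsified — backtrack.
So V = False.
Set S = False.
Set C = True.
Set W = True.
  then (~C | G | ~W) forces G = True.
  then (~R | ~W) forces R = False.
All clauses satisfied.

K = False, N = False, V = False, D = False, S = False, C = True, W = True, R = False, G = True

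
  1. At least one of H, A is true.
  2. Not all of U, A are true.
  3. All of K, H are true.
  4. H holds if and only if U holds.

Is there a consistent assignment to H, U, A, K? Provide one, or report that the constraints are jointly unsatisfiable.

H=T; U=T; A=F; K=T

  (1) {H, A}: 1 true — at least one ✓
  (2) {U, A}: 1/2 true — not all ✓
  (3) {K, H}: all 2 true ✓
  (4) H=T, U=T — same ✓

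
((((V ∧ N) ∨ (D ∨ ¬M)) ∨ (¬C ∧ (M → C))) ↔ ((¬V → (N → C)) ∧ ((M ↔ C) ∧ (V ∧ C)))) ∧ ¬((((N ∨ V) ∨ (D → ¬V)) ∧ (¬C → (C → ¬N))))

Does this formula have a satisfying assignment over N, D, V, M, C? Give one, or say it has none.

Unsatisfiable — no assignment works.

The conjunct ¬((((N ∨ V) ∨ (D → ¬V)) ∧ (¬C → (C → ¬N)))) is unsatisfiable on its own:
  N = True: simplifies to ¬((¬C → ¬C)).
    C = True: this becomes ¬((False → False)) = False.
    C = False: this becomes ¬((True → True)) = False.
  N = False: simplifies to ¬((V ∨ (D → ¬V))).
    V = True: this becomes ¬((True ∨ ¬D)) = False.
    V = False: this becomes ¬((False ∨ True)) = False.
So the whole conjunction is unsatisfiable.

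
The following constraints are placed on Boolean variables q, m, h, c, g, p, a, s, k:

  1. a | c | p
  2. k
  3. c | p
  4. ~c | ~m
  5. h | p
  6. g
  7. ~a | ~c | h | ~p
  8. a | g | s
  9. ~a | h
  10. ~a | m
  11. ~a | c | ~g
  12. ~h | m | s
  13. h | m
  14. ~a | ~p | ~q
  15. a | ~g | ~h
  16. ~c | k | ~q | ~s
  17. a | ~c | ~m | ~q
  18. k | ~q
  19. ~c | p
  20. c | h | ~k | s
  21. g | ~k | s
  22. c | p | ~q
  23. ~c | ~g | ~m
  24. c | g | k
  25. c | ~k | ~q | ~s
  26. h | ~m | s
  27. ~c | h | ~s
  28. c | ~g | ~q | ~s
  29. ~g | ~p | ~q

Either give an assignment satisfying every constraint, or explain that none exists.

Unit clause (k) forces k = True.
Unit clause (g) forces g = True.
Set q = False.
Try m = False:
  (~a | m) forces a = False.
  (h | m) forces h = True.
  clause (a | ~g | ~h) is falsified — backtrack.
So m = True.
  then (~c | ~m) forces c = False.
  then (~a | c | ~g) forces a = False.
  then (a | ~g | ~h) forces h = False.
  then (c | h | ~k | s) forces s = True.
  then (a | c | p) forces p = True.
All clauses satisfied.

q: False, m: True, h: False, c: False, g: True, p: True, a: False, s: True, k: True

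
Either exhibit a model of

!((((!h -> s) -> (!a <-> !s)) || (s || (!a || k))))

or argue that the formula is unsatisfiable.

k: False, h: True, a: True, s: False

  !((((!h -> s) -> (!a <-> !s)) || (s || (!a || k)))) = True
    ((!h -> s) -> (!a <-> !s)) || (s || (!a || k)) = False
      (!h -> s) -> (!a <-> !s) = False
        !h -> s = True
          !h = False
        !a <-> !s = False
          !a = False
          !s = True
      s || (!a || k) = False
        !a || k = False
          !a = False
The formula evaluates to True.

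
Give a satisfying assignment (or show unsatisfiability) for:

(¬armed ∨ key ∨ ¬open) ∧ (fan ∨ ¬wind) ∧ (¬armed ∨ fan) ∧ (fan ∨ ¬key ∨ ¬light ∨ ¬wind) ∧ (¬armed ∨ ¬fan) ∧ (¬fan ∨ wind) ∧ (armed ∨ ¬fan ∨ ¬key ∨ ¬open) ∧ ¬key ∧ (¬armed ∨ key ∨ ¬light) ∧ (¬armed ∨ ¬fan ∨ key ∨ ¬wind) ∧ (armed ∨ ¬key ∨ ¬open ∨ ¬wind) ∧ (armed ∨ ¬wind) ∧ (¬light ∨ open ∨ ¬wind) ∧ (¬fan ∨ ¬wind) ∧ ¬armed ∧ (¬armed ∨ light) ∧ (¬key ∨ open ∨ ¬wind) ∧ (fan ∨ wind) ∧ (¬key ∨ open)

Case wind = True:
  (fan ∨ ¬wind) forces fan = True.
  Clause (¬fan ∨ ¬wind) is falsified — contradiction.
Case wind = False:
  (¬fan ∨ wind) forces fan = False.
  Clause (fan ∨ wind) is falsified — contradiction.
Both cases fail, so the formula is unsatisfiable.

The formula is unsatisfiable.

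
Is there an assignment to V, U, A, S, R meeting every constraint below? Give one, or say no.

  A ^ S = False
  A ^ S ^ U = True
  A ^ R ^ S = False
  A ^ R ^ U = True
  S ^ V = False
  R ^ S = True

Unsatisfiable

Adding constraints 2, 4, 6 mod 2: every variable appears an even number of times on the left, so the left side is 0.
But the right sides sum to 1 (mod 2). 0 ≠ 1 — the system is inconsistent.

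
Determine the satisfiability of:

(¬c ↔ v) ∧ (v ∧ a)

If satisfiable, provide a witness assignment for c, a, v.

c: False; a: True; v: True

  ¬c ↔ v = True
    ¬c = True
  v ∧ a = True
Both conjuncts True, so the formula holds.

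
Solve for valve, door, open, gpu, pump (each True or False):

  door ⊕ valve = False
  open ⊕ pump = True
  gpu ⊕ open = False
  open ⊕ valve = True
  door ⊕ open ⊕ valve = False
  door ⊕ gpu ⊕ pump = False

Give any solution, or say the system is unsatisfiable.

valve = True, door = True, open = False, gpu = False, pump = True

door ⊕ valve = T ⊕ T = False ✓
open ⊕ pump = F ⊕ T = True ✓
gpu ⊕ open = F ⊕ F = False ✓
open ⊕ valve = F ⊕ T = True ✓
door ⊕ open ⊕ valve = T ⊕ F ⊕ T = False ✓
door ⊕ gpu ⊕ pump = T ⊕ F ⊕ T = False ✓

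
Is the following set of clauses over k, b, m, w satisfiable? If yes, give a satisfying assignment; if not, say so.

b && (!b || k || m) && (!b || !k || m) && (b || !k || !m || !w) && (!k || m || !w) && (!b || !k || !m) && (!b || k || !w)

Unit clause (b) forces b = True.
Try k = True:
  (!b || !k || m) forces m = True.
  clause (!b || !k || !m) is falsified — backtrack.
So k = False.
  then (!b || k || m) forces m = True.
  then (!b || k || !w) forces w = False.
Check each clause:
  (b): b holds.
  (!b || k || m): m holds.
  (!b || !k || m): !k holds.
  (b || !k || !m || !w): b holds.
  (!k || m || !w): !k holds.
  (!b || !k || !m): !k holds.
  (!b || k || !w): !w holds.
All clauses satisfied.

k = False, b = True, m = True, w = False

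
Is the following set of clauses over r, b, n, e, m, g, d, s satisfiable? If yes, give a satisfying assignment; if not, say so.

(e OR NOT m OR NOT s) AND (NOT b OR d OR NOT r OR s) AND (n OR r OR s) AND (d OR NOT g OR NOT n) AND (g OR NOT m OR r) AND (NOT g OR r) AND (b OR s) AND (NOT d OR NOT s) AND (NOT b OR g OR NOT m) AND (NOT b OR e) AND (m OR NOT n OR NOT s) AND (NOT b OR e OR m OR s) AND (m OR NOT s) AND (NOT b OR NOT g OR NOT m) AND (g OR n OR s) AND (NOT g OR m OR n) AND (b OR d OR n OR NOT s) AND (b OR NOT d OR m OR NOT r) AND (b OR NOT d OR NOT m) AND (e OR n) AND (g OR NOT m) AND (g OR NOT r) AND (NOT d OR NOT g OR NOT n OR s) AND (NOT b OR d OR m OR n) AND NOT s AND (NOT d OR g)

r = False, b = True, n = True, e = True, m = False, g = False, d = False, s = False

Unit clause (NOT s) forces s = False.
In (b OR s) only b is left, so b = True.
In (NOT b OR e) only e is left, so e = True.
Try r = True:
  (NOT b OR d OR NOT r OR s) forces d = True.
  (g OR NOT r) forces g = True.
  (NOT b OR NOT g OR NOT m) forces m = False.
  (NOT g OR m OR n) forces n = True.
  clause (NOT d OR NOT g OR NOT n OR s) is falsified — backtrack.
So r = False.
  then (n OR r OR s) forces n = True.
  then (NOT g OR r) forces g = False.
  then (NOT b OR g OR NOT m) forces m = False.
  then (NOT d OR g) forces d = False.
All clauses satisfied.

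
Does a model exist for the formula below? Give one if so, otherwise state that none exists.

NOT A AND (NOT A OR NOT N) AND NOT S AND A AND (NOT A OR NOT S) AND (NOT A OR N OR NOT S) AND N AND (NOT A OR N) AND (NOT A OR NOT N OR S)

Unsatisfiable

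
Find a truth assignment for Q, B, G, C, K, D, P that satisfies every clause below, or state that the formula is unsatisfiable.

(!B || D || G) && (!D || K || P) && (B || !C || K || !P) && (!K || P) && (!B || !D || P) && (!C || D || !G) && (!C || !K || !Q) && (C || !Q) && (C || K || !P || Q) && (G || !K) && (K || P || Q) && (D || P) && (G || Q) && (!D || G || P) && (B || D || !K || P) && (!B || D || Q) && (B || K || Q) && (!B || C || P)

Q=F, B=T, G=T, C=T, K=F, D=T, P=T

Set Q = False.
  then (G || Q) forces G = True.
Set B = True.
  then (!B || D || Q) forces D = True.
  then (!B || !D || P) forces P = True.
Set C = True.
Set K = False.
All clauses satisfied.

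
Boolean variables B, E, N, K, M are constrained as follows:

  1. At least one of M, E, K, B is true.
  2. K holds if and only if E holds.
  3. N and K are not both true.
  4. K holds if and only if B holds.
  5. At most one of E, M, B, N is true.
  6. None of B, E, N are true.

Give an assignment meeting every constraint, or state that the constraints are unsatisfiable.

B=F; E=F; N=F; K=F; M=T

  (1) {M, E, K, B}: 1 true — at least one ✓
  (2) K=F, E=F — same ✓
  (3) N=F, K=F — not both ✓
  (4) K=F, B=F — same ✓
  (5) {E, M, B, N}: 1 true — at most one ✓
  (6) {B, E, N}: 0 true — none ✓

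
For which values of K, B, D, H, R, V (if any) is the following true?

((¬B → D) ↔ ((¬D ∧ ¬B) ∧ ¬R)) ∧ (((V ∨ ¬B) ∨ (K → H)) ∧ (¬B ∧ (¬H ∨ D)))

K: True, B: False, D: False, H: False, R: True, V: True

  (¬B → D) ↔ ((¬D ∧ ¬B) ∧ ¬R) = True
    ¬B → D = False
      ¬B = True
    (¬D ∧ ¬B) ∧ ¬R = False
      ¬D ∧ ¬B = True
        ¬D = True
        ¬B = True
      ¬R = False
  ((V ∨ ¬B) ∨ (K → H)) ∧ (¬B ∧ (¬H ∨ D)) = True
    (V ∨ ¬B) ∨ (K → H) = True
      V ∨ ¬B = True
        ¬B = True
      K → H = False
    ¬B ∧ (¬H ∨ D) = True
      ¬B = True
      ¬H ∨ D = True
        ¬H = True
Both conjuncts True, so the formula holds.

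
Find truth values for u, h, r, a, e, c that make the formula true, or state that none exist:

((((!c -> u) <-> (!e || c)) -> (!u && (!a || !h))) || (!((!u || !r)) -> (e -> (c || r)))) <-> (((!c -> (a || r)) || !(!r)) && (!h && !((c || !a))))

u=F, h=F, r=T, a=T, e=T, c=F

  ((((!c -> u) <-> (!e || c)) -> (!u && (!a || !h))) || (!((!u || !r)) -> (e -> (c || r)))) <-> (((!c -> (a || r)) || !(!r)) && (!h && !((c || !a)))) = True
    (((!c -> u) <-> (!e || c)) -> (!u && (!a || !h))) || (!((!u || !r)) -> (e -> (c || r))) = True
      ((!c -> u) <-> (!e || c)) -> (!u && (!a || !h)) = True
        (!c -> u) <-> (!e || c) = True
          !c -> u = False
            !c = True
          !e || c = False
            !e = False
        !u && (!a || !h) = True
          !u = True
          !a || !h = True
            !a = False
            !h = True
      !((!u || !r)) -> (e -> (c || r)) = True
        !((!u || !r)) = False
          !u || !r = True
            !u = True
            !r = False
        e -> (c || r) = True
          c || r = True
    ((!c -> (a || r)) || !(!r)) && (!h && !((c || !a))) = True
      (!c -> (a || r)) || !(!r) = True
        !c -> (a || r) = True
          !c = True
          a || r = True
        !(!r) = True
          !r = False
      !h && !((c || !a)) = True
        !h = True
        !((c || !a)) = True
          c || !a = False
            !a = False
The formula evaluates to True.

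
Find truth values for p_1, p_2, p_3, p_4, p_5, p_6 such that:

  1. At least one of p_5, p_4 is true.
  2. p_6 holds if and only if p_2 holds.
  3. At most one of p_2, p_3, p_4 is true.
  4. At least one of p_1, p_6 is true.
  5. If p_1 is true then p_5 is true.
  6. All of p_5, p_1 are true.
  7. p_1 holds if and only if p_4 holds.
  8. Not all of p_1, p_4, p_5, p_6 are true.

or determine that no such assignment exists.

p_1 = True, p_2 = False, p_3 = False, p_4 = True, p_5 = True, p_6 = False

  (1) {p_5, p_4}: 2 true — at least one ✓
  (2) p_6=F, p_2=F — same ✓
  (3) {p_2, p_3, p_4}: 1 true — at most one ✓
  (4) {p_1, p_6}: 1 true — at least one ✓
  (5) p_1=T ⇒ p_5: T ✓
  (6) {p_5, p_1}: all 2 true ✓
  (7) p_1=T, p_4=T — same ✓
  (8) {p_1, p_4, p_5, p_6}: 3/4 true — not all ✓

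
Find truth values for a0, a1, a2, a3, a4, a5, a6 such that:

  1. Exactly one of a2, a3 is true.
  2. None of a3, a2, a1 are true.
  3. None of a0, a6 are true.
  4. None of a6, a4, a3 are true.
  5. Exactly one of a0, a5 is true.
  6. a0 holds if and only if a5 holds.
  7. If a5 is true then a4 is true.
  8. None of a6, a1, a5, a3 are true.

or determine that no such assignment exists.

Case a2 = True:
  Constraint (2) is violated (a2=T) — contradiction.
Case a2 = False:
  (1) with a2=F forces a3 = True.
  Constraint (2) is violated (a3=T) — contradiction.
Both cases fail — unsatisfiable.

Unsatisfiable — no assignment works.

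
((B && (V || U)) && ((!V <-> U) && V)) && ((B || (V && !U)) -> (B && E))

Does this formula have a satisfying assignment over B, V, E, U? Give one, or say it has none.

B = True, V = True, E = True, U = False

  (B && (V || U)) && ((!V <-> U) && V) = True
    B && (V || U) = True
      V || U = True
    (!V <-> U) && V = True
      !V <-> U = True
        !V = False
  (B || (V && !U)) -> (B && E) = True
    B || (V && !U) = True
      V && !U = True
        !U = True
    B && E = True
Both conjuncts True, so the formula holds.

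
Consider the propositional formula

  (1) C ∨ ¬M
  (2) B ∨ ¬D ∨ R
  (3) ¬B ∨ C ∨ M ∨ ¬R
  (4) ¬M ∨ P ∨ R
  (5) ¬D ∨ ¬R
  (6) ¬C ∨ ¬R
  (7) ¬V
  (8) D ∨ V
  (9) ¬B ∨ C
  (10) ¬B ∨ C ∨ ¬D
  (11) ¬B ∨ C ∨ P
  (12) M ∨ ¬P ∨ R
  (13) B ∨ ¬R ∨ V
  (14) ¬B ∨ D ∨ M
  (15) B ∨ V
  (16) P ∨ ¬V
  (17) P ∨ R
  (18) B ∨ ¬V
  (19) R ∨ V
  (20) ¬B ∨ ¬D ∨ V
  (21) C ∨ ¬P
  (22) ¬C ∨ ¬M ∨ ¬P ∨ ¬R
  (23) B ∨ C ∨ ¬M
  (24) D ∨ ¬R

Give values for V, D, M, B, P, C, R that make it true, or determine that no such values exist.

Case V = True:
  Clause (¬V) is falsified — contradiction.
Case V = False:
  (D ∨ V) forces D = True.
  (¬D ∨ ¬R) forces R = False.
  Clause (R ∨ V) is falsified — contradiction.
Both cases fail, so the formula is unsatisfiable.

No satisfying assignment exists.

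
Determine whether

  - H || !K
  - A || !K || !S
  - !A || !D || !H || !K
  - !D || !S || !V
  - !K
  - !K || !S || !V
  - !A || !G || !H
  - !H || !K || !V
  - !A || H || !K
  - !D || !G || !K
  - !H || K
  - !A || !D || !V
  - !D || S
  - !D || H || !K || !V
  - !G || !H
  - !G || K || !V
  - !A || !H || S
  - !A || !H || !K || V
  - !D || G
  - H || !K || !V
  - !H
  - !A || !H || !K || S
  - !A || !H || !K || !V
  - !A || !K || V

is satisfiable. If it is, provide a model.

Unit clause (!K) forces K = False.
In (!H || K) only !H is left, so H = False.
Set G = False.
  then (!D || G) forces D = False.
Set S = False.
Set V = False.
Set A = False.
All clauses satisfied.

H: False, G: False, S: False, V: False, D: False, A: False, K: False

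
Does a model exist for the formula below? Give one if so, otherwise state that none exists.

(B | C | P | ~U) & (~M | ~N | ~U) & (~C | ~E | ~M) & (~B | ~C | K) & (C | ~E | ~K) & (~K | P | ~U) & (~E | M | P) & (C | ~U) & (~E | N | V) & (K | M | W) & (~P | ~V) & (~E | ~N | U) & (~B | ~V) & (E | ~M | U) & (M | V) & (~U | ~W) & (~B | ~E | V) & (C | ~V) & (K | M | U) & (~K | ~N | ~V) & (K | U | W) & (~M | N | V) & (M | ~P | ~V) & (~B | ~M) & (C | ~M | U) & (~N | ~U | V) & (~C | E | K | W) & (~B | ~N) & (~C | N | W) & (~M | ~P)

M: False; N: False; P: False; K: True; W: True; U: False; V: True; E: False; B: False; C: True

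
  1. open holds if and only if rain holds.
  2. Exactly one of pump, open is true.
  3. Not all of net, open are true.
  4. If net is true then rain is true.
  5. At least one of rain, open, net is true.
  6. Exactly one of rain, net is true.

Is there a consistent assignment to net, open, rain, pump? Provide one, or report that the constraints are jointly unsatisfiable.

net: False; open: True; rain: True; pump: False

  (1) open=T, rain=T — same ✓
  (2) {pump, open}: 1 true — exactly one ✓
  (3) {net, open}: 1/2 true — not all ✓
  (4) net=F ⇒ rain: vacuous ✓
  (5) {rain, open, net}: 2 true — at least one ✓
  (6) {rain, net}: 1 true — exactly one ✓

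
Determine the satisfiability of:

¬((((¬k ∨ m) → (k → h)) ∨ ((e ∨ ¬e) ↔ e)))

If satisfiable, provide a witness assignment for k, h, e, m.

k=T; h=F; e=F; m=T

  ¬((((¬k ∨ m) → (k → h)) ∨ ((e ∨ ¬e) ↔ e))) = True
    ((¬k ∨ m) → (k → h)) ∨ ((e ∨ ¬e) ↔ e) = False
      (¬k ∨ m) → (k → h) = False
        ¬k ∨ m = True
          ¬k = False
        k → h = False
      (e ∨ ¬e) ↔ e = False
        e ∨ ¬e = True
          ¬e = True
The formula evaluates to True.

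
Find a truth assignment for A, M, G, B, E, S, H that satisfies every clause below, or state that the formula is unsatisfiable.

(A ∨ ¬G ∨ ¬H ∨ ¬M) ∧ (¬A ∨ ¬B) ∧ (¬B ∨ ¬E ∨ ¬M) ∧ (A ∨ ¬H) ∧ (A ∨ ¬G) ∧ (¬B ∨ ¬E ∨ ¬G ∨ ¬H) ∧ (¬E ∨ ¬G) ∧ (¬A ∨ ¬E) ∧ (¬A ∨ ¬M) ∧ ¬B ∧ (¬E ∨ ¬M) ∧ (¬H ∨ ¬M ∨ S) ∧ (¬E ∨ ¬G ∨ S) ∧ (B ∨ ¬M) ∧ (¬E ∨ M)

A=T; M=F; G=T; B=F; E=F; S=T; H=T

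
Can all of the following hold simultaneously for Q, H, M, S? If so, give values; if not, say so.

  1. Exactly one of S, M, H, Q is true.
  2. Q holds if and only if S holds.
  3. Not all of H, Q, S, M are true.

Q=F; H=T; M=F; S=F

  (1) {S, M, H, Q}: 1 true — exactly one ✓
  (2) Q=F, S=F — same ✓
  (3) {H, Q, S, M}: 1/4 true — not all ✓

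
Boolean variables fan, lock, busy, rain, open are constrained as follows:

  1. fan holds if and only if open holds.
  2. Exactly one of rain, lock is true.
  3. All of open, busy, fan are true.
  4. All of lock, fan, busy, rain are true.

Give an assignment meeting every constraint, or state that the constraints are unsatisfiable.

Case lock = True:
  (2) with lock=T forces rain = False.
  Constraint (4) is violated (rain=F) — contradiction.
Case lock = False:
  Constraint (4) is violated (lock=F) — contradiction.
Both cases fail — unsatisfiable.

UNSATISFIABLE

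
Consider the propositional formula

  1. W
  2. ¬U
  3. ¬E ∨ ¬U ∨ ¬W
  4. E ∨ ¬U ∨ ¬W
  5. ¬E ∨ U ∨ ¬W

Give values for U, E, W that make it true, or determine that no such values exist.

Unit clause (W) forces W = True.
Unit clause (¬U) forces U = False.
In (¬E ∨ U ∨ ¬W) only ¬E is left, so E = False.
Check each clause:
  (W): W holds.
  (¬U): ¬U holds.
  (¬E ∨ ¬U ∨ ¬W): ¬E holds.
  (E ∨ ¬U ∨ ¬W): ¬U holds.
  (¬E ∨ U ∨ ¬W): ¬E holds.
All clauses satisfied.

U = False, E = False, W = True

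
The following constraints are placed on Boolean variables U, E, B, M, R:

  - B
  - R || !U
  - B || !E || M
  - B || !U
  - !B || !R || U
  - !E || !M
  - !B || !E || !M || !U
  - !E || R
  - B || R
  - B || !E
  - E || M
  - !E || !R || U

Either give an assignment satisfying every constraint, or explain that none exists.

Unit clause (B) forces B = True.
Set U = True.
  then (R || !U) forces R = True.
Set E = True.
  then (!E || !M) forces M = False.
All clauses satisfied.

U = True, E = True, B = True, M = False, R = True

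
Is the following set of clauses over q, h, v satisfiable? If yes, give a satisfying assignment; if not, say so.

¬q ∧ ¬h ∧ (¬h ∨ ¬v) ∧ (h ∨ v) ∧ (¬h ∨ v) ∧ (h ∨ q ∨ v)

Unit clause (¬q) forces q = False.
Unit clause (¬h) forces h = False.
In (h ∨ v) only v is left, so v = True.
Check each clause:
  (¬q): ¬q holds.
  (¬h): ¬h holds.
  (¬h ∨ ¬v): ¬h holds.
  (h ∨ v): v holds.
  (¬h ∨ v): ¬h holds.
  (h ∨ q ∨ v): v holds.
All clauses satisfied.

q=F, h=F, v=T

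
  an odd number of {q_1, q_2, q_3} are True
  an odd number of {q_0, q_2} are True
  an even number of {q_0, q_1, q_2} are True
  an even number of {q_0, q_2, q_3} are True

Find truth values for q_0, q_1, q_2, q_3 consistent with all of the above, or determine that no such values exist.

q_0=F, q_1=T, q_2=T, q_3=T

{q_1, q_2, q_3}: 3 true → odd ✓
{q_0, q_2}: 1 true → odd ✓
{q_0, q_1, q_2}: 2 true → even ✓
{q_0, q_2, q_3}: 2 true → even ✓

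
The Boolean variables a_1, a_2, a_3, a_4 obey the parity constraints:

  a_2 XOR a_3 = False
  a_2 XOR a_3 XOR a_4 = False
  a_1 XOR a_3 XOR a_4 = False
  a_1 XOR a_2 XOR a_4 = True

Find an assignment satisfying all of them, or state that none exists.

UNSATISFIABLE

Adding constraints 1, 3, 4 mod 2: every variable appears an even number of times on the left, so the left side is 0.
But the right sides sum to 1 (mod 2). 0 ≠ 1 — the system is inconsistent.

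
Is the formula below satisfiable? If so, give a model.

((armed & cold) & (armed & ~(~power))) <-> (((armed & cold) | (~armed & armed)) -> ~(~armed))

armed: True, power: True, cold: True

  ((armed & cold) & (armed & ~(~power))) <-> (((armed & cold) | (~armed & armed)) -> ~(~armed)) = True
    (armed & cold) & (armed & ~(~power)) = True
      armed & cold = True
      armed & ~(~power) = True
        ~(~power) = True
          ~power = False
    ((armed & cold) | (~armed & armed)) -> ~(~armed) = True
      (armed & cold) | (~armed & armed) = True
        armed & cold = True
        ~armed & armed = False
          ~armed = False
      ~(~armed) = True
        ~armed = False
The formula evaluates to True.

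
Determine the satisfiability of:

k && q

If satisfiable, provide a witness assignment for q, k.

q = True, k = True

Both conjuncts True, so the formula holds.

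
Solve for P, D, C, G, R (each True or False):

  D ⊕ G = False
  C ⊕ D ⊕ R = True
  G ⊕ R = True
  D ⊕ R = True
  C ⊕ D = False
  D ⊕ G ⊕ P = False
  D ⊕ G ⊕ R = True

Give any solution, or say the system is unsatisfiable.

P = False; D = False; C = False; G = False; R = True

D ⊕ G = F ⊕ F = False ✓
C ⊕ D ⊕ R = F ⊕ F ⊕ T = True ✓
G ⊕ R = F ⊕ T = True ✓
D ⊕ R = F ⊕ T = True ✓
C ⊕ D = F ⊕ F = False ✓
D ⊕ G ⊕ P = F ⊕ F ⊕ F = False ✓
D ⊕ G ⊕ R = F ⊕ F ⊕ T = True ✓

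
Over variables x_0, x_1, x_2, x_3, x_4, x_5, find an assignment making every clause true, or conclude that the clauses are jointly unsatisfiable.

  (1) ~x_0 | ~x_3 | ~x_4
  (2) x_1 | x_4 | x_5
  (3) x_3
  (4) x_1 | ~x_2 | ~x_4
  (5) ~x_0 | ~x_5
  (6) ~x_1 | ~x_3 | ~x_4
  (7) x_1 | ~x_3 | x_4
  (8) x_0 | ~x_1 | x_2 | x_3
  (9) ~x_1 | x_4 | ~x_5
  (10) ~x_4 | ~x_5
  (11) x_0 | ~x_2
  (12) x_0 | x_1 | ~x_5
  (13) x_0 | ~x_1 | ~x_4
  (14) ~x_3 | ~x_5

Unit clause (x_3) forces x_3 = True.
In (~x_3 | ~x_5) only ~x_5 is left, so x_5 = False.
Set x_0 = True.
  then (~x_0 | ~x_3 | ~x_4) forces x_4 = False.
  then (x_1 | x_4 | x_5) forces x_1 = True.
Set x_2 = False.
All clauses satisfied.

x_0 = True, x_1 = True, x_2 = False, x_3 = True, x_4 = False, x_5 = False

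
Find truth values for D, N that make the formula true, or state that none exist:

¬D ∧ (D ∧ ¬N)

Case D = True: the conjunct ¬D is False.
Case D = False: the conjunct D is False.
Both cases fail — unsatisfiable.

Unsatisfiable — no assignment works.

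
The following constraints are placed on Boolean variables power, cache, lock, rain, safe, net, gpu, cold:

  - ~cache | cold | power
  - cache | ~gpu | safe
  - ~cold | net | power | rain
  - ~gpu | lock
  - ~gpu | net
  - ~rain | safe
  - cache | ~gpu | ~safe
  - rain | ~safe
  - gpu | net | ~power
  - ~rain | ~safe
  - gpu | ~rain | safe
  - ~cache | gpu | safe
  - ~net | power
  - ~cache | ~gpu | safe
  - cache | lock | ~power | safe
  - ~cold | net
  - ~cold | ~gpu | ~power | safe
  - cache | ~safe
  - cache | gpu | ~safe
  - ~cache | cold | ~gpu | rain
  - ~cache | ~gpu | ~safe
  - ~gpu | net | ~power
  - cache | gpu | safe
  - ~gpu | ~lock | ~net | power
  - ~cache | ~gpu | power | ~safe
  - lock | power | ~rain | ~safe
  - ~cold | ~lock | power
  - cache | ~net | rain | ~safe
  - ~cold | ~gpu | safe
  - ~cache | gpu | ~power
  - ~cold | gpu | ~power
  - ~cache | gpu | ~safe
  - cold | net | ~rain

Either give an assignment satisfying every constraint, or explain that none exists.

UNSATISFIABLE

Case rain = True:
  (~rain | safe) forces safe = True.
  Clause (~rain | ~safe) is falsified — contradiction.
Case rain = False:
  (rain | ~safe) forces safe = False.
  If gpu = True:
    (cache | ~gpu | safe) forces cache = True.
    clause (~cache | ~gpu | safe) is falsified.
  If gpu = False:
    (~cache | gpu | safe) forces cache = False.
    clause (cache | gpu | safe) is falsified.
  Every sub-case reaches a contradiction.
Both cases fail, so the formula is unsatisfiable.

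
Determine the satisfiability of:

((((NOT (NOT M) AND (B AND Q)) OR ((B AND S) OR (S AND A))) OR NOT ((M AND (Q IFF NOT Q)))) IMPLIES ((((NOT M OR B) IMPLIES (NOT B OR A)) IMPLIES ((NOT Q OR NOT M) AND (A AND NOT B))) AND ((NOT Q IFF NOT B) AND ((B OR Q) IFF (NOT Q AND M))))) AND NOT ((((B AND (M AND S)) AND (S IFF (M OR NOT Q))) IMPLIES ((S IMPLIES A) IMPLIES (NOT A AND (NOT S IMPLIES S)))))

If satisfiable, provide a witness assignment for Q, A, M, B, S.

Unsatisfiable — no assignment works.

Case Q = True: the conjunct (((NOT (NOT M) AND (B AND Q)) OR ((B AND S) OR (S AND A))) OR NOT ((M AND (Q IFF NOT Q)))) IMPLIES ((((NOT M OR B) IMPLIES (NOT B OR A)) IMPLIES ((NOT Q OR NOT M) AND (A AND NOT B))) AND ((NOT Q IFF NOT B) AND ((B OR Q) IFF (NOT Q AND M)))) becomes (((NOT (NOT M) AND B) OR ((B AND S) OR (S AND A))) OR True) IMPLIES ((((NOT M OR B) IMPLIES (NOT B OR A)) IMPLIES (NOT M AND (A AND NOT B))) AND False) = False.
Case Q = False: the formula simplifies to ((((NOT M OR B) IMPLIES (NOT B OR A)) IMPLIES (A AND NOT B)) AND (NOT B AND (B IFF M))) AND NOT ((((B AND (M AND S)) AND S) IMPLIES ((S IMPLIES A) IMPLIES (NOT A AND (NOT S IMPLIES S))))).
  B = True: the conjunct NOT B is False.
  B = False: the conjunct NOT ((((B AND (M AND S)) AND S) IMPLIES ((S IMPLIES A) IMPLIES (NOT A AND (NOT S IMPLIES S))))) becomes NOT ((False IMPLIES ((S IMPLIES A) IMPLIES (NOT A AND (NOT S IMPLIES S))))) = False.
Both cases fail — unsatisfiable.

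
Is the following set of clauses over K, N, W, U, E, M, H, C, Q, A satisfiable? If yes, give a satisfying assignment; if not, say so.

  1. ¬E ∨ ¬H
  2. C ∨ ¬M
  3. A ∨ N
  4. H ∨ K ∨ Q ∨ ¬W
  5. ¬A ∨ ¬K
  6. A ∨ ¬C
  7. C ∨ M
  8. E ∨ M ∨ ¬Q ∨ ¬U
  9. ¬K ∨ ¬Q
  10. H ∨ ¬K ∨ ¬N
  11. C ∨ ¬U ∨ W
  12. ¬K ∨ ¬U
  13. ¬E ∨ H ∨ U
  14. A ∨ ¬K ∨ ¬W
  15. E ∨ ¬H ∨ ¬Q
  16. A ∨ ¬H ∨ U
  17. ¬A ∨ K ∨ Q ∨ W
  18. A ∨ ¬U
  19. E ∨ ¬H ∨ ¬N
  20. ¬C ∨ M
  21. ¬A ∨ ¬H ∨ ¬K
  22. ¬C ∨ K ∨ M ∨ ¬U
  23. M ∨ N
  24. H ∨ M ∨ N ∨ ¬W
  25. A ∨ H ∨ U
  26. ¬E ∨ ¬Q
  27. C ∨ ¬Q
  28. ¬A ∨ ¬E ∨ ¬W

K = False; N = True; W = True; U = True; E = False; M = True; H = False; C = True; Q = True; A = True

Try K = True:
  (¬A ∨ ¬K) forces A = False.
  (A ∨ N) forces N = True.
  (A ∨ ¬C) forces C = False.
  (C ∨ ¬M) forces M = False.
  clause (C ∨ M) is falsified — backtrack.
So K = False.
Set N = True.
Set W = True.
Set U = True.
  then (A ∨ ¬U) forces A = True.
  then (¬A ∨ ¬E ∨ ¬W) forces E = False.
  then (E ∨ ¬H ∨ ¬N) forces H = False.
  then (H ∨ K ∨ Q ∨ ¬W) forces Q = True.
  then (E ∨ M ∨ ¬Q ∨ ¬U) forces M = True.
  then (C ∨ ¬Q) forces C = True.
All clauses satisfied.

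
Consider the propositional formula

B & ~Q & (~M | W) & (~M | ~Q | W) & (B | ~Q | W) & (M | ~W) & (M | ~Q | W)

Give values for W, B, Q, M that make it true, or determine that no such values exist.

Unit clause (B) forces B = True.
Unit clause (~Q) forces Q = False.
Set W = False.
  then (~M | W) forces M = False.
All clauses satisfied.

W=F, B=T, Q=F, M=F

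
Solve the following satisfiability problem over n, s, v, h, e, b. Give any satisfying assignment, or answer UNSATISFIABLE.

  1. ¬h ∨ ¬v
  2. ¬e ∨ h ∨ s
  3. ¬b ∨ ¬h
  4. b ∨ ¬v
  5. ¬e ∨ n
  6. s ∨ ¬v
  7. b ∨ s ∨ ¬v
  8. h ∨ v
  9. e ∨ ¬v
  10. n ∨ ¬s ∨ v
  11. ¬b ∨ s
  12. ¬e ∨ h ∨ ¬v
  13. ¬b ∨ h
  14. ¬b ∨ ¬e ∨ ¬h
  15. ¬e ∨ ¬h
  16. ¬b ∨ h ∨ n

n = False; s = False; v = False; h = True; e = False; b = False

Set n = False.
  then (¬e ∨ n) forces e = False.
  then (e ∨ ¬v) forces v = False.
  then (n ∨ ¬s ∨ v) forces s = False.
  then (¬b ∨ s) forces b = False.
  then (h ∨ v) forces h = True.
All clauses satisfied.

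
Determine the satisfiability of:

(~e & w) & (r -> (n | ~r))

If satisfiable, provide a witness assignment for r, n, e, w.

r=F; n=T; e=F; w=T

  ~e & w = True
    ~e = True
  r -> (n | ~r) = True
    n | ~r = True
      ~r = True
Both conjuncts True, so the formula holds.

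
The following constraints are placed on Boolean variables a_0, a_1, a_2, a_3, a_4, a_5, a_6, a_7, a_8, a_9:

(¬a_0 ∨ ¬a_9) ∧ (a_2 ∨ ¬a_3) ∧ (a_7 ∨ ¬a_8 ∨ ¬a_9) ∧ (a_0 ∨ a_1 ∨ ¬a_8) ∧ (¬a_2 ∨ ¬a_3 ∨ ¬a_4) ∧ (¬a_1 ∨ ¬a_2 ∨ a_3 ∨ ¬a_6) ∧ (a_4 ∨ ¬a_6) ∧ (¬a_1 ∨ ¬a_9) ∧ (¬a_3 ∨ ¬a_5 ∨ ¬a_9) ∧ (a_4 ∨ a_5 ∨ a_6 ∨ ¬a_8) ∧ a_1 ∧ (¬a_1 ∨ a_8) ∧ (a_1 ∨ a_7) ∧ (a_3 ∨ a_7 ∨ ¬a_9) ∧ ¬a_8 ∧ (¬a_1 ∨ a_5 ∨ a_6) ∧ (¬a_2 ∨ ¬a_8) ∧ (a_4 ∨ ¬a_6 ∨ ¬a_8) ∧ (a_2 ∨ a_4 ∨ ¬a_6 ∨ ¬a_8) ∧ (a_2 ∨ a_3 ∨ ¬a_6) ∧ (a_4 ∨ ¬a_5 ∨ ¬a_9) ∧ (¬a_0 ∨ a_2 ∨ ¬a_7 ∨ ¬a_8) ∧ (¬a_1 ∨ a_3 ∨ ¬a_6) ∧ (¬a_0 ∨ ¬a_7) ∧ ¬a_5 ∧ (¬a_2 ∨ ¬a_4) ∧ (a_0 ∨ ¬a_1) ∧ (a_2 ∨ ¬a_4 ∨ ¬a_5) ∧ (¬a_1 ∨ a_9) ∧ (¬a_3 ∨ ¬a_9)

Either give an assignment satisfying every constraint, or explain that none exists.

Case a_1 = True:
  (¬a_1 ∨ ¬a_9) forces a_9 = False.
  Clause (¬a_1 ∨ a_9) is falsified — contradiction.
Case a_1 = False:
  Clause (a_1) is falsified — contradiction.
Both cases fail, so the formula is unsatisfiable.

UNSATISFIABLE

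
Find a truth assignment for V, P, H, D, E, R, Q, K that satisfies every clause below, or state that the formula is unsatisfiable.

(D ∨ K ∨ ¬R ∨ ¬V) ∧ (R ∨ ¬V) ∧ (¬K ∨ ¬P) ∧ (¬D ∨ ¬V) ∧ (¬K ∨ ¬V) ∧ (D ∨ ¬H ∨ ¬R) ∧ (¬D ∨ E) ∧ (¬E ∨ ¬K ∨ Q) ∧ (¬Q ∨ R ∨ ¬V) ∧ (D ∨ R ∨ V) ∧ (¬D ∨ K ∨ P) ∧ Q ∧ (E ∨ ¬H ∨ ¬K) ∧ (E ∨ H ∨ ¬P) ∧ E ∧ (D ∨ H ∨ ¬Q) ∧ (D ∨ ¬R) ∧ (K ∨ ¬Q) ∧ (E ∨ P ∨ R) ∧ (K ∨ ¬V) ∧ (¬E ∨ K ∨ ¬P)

V = False; P = False; H = True; D = True; E = True; R = True; Q = True; K = True

Unit clause (Q) forces Q = True.
Unit clause (E) forces E = True.
In (K ∨ ¬Q) only K is left, so K = True.
In (¬K ∨ ¬P) only ¬P is left, so P = False.
In (¬K ∨ ¬V) only ¬V is left, so V = False.
Set H = True.
Try D = False:
  (D ∨ ¬H ∨ ¬R) forces R = False.
  clause (D ∨ R ∨ V) is falsified — backtrack.
So D = True.
Set R = True.
All clauses satisfied.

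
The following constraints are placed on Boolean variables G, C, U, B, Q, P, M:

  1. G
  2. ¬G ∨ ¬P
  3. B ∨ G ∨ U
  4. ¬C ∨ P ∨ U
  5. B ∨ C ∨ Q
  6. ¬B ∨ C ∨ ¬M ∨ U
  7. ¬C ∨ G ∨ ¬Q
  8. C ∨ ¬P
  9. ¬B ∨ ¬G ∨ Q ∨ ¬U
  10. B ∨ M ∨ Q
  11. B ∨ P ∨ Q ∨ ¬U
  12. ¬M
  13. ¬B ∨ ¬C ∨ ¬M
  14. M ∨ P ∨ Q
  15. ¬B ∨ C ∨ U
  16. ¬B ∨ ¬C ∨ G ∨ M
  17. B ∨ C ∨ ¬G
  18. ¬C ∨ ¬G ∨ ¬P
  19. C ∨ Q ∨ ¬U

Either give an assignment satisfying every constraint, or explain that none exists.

G = True, C = True, U = True, B = True, Q = True, P = False, M = False

Unit clause (G) forces G = True.
In (¬G ∨ ¬P) only ¬P is left, so P = False.
Unit clause (¬M) forces M = False.
In (M ∨ P ∨ Q) only Q is left, so Q = True.
Set C = True.
  then (¬C ∨ P ∨ U) forces U = True.
Set B = True.
All clauses satisfied.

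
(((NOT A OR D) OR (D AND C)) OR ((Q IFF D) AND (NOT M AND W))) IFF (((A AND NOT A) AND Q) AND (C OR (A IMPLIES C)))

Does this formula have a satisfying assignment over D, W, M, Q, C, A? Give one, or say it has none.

D: False; W: False; M: True; Q: False; C: False; A: True

  (((NOT A OR D) OR (D AND C)) OR ((Q IFF D) AND (NOT M AND W))) IFF (((A AND NOT A) AND Q) AND (C OR (A IMPLIES C))) = True
    ((NOT A OR D) OR (D AND C)) OR ((Q IFF D) AND (NOT M AND W)) = False
      (NOT A OR D) OR (D AND C) = False
        NOT A OR D = False
          NOT A = False
        D AND C = False
      (Q IFF D) AND (NOT M AND W) = False
        Q IFF D = True
        NOT M AND W = False
          NOT M = False
    ((A AND NOT A) AND Q) AND (C OR (A IMPLIES C)) = False
      (A AND NOT A) AND Q = False
        A AND NOT A = False
          NOT A = False
      C OR (A IMPLIES C) = False
        A IMPLIES C = False
The formula evaluates to True.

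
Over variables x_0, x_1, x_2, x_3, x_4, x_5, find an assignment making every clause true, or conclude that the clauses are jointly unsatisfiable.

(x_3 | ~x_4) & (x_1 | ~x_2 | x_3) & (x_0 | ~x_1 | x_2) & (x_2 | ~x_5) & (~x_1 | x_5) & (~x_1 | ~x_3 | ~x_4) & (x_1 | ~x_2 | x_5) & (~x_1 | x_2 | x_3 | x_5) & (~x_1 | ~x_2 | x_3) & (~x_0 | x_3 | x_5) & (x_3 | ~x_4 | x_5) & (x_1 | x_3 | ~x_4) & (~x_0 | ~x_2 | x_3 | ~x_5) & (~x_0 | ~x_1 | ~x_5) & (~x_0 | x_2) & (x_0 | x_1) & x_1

Unit clause (x_1) forces x_1 = True.
In (~x_1 | x_5) only x_5 is left, so x_5 = True.
In (~x_0 | ~x_1 | ~x_5) only ~x_0 is left, so x_0 = False.
In (x_0 | ~x_1 | x_2) only x_2 is left, so x_2 = True.
In (~x_1 | ~x_2 | x_3) only x_3 is left, so x_3 = True.
In (~x_1 | ~x_3 | ~x_4) only ~x_4 is left, so x_4 = False.
All clauses satisfied.

x_0 = False, x_1 = True, x_2 = True, x_3 = True, x_4 = False, x_5 = True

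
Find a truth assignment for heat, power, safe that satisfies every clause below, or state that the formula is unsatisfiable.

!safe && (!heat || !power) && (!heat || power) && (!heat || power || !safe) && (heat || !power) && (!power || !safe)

Unit clause (!safe) forces safe = False.
Try heat = True:
  (!heat || !power) forces power = False.
  clause (!heat || power) is falsified — backtrack.
So heat = False.
  then (heat || !power) forces power = False.
Check each clause:
  (!safe): !safe holds.
  (!heat || !power): !heat holds.
  (!heat || power): !heat holds.
  (!heat || power || !safe): !heat holds.
  (heat || !power): !power holds.
  (!power || !safe): !power holds.
All clauses satisfied.

heat = False, power = False, safe = False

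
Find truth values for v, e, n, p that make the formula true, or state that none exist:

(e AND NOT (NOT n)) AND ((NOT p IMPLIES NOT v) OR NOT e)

v = False, e = True, n = True, p = False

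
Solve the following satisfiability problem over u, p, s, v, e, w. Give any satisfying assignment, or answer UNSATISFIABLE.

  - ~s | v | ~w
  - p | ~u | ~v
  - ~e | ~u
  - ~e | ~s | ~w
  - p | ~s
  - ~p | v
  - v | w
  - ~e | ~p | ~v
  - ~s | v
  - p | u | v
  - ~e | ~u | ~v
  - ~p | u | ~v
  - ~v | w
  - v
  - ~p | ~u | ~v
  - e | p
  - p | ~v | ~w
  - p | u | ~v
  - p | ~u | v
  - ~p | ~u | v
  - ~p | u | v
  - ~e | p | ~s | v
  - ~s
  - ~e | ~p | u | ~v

The formula is unsatisfiable.

Case v = True:
  (~v | w) forces w = True.
  (p | ~v | ~w) forces p = True.
  (~e | ~p | ~v) forces e = False.
  (~p | u | ~v) forces u = True.
  Clause (~p | ~u | ~v) is falsified — contradiction.
Case v = False:
  Clause (v) is falsified — contradiction.
Both cases fail, so the formula is unsatisfiable.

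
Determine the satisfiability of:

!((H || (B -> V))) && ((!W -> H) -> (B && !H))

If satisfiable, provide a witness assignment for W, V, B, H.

W = True; V = False; B = True; H = False

  !((H || (B -> V))) = True
    H || (B -> V) = False
      B -> V = False
  (!W -> H) -> (B && !H) = True
    !W -> H = True
      !W = False
    B && !H = True
      !H = True
Both conjuncts True, so the formula holds.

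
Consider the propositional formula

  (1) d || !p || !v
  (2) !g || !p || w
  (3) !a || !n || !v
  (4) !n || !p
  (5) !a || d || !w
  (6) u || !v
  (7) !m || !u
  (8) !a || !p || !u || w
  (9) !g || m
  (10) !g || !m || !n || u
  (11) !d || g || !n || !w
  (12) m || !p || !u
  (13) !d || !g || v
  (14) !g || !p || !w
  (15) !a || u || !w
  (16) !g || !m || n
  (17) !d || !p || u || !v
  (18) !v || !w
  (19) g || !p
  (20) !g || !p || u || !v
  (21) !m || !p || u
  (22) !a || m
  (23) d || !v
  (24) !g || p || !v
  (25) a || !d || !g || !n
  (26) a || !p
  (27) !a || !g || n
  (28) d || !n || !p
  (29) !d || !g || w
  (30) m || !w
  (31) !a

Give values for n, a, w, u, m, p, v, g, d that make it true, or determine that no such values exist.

n = False; a = False; w = True; u = False; m = True; p = False; v = False; g = False; d = True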